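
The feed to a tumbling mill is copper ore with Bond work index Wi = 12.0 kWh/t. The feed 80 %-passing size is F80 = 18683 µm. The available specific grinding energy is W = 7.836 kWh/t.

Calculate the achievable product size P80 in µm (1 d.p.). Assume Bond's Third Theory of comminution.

P80 = 189.6 µm

Bond:  W = 10 Wi (1/√P − 1/√F)
⇒ 1/√P80 = W/(10·Wi) + 1/√F80
  = 7.8360/(10·12.0) + 1/√18683 = 0.065300 + 0.007316 = 0.072616
P80 = (1/0.072616)² = 13.7711² = 189.64 µm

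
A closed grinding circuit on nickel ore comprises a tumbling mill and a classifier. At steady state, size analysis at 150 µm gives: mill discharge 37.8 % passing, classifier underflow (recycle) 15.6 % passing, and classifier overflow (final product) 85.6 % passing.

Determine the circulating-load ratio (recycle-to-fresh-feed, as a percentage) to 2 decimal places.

Classifier node, passing 150 µm:
(1+r)·d = r·u + o ⇒ r = (o−d)/(d−u)
r = (85.6 − 37.8)/(37.8 − 15.6) = 47.8/22.2 = 2.1532
CL = 100·r = 215.32 %

CL = 215.32 %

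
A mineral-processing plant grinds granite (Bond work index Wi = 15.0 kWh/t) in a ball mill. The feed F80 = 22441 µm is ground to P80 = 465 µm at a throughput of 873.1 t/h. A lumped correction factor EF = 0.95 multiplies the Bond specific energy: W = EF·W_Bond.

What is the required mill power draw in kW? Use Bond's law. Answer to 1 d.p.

W_Bond = 10·Wi·(1/√P₈₀ − 1/√F₈₀)
W = 10·15.0·(1/√465 − 1/√22441) = 10·15.0·(0.039698) = 5.9548 kWh/t
W_actual = 0.95 × 5.9548 = 5.6570 kWh/t
Mill draw = 5.6570 × 873.1 = 4939.2 kW

P = 4939.2 kW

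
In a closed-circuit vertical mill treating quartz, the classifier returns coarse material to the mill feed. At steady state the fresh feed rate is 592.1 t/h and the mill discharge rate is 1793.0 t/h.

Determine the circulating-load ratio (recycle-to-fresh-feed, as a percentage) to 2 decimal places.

CL = 202.82 %

Mill node: discharge = fresh + recycle.
R = M − F = 1793.0 − 592.1 = 1200.9 t/h
CL = 100·R/F = 100·1200.9/592.1 = 202.82 %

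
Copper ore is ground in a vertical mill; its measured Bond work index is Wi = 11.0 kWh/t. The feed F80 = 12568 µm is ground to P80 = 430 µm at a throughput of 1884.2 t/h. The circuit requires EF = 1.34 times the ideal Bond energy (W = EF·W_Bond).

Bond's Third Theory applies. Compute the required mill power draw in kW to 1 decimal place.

W = 10 Wi (P80^-0.5 − F80^-0.5)
W = 10·11.0·(1/√430 − 1/√12568) = 10·11.0·(0.039304) = 4.3235 kWh/t
With EF = 1.34: W = 4.3235·1.34 = 5.7934 kWh/t
Mill draw = 5.7934 × 1884.2 = 10916.0 kW

P = 10916.0 kW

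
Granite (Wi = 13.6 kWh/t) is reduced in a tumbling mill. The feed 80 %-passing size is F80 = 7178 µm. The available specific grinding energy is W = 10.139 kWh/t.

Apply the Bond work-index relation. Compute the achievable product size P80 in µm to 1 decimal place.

W = 10 Wi / √P80 − 10 Wi / √F80
⇒ 1/√P80 = W/(10·Wi) + 1/√F80
  = 10.1390/(10·13.6) + 1/√7178 = 0.074551 + 0.011803 = 0.086355
P80 = (1/0.086355)² = 11.5802² = 134.10 µm

P80 = 134.1 µm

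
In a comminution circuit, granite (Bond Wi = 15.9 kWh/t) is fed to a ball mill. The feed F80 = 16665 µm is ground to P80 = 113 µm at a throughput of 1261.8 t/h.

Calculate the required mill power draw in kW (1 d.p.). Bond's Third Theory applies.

P = 17319.2 kW

Bond: W = 10·Wi·(1/√P80 − 1/√F80)
W = 10·15.9·(1/√113 − 1/√16665) = 10·15.9·(0.086326) = 13.7258 kWh/t
P = W·T = 13.7258·1261.8 = 17319.2 kW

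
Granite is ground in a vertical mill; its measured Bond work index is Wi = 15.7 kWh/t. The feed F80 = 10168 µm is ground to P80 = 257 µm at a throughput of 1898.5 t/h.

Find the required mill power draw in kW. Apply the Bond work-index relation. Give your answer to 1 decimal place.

W = 10 Wi (1/√P80 − 1/√F80)  [Bond]
W = 10·15.7·(1/√257 − 1/√10168) = 10·15.7·(0.052461) = 8.2364 kWh/t
Power = W × throughput = 8.2364 kWh/t × 1898.5 t/h = 15636.8 kW

P = 15636.8 kW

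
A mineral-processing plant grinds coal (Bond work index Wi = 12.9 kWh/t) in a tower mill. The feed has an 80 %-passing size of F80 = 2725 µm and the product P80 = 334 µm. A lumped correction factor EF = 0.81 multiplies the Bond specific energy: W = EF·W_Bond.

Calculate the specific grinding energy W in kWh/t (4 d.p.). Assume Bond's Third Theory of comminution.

W = 10 Wi (1/√P80 − 1/√F80)  [Bond]
1/√334 = 0.054718;  1/√2725 = 0.019157
W = 10·12.9·(0.054718 − 0.019157) = 4.5874 kWh/t
Corrected W = EF·W_Bond = 0.81·4.5874 = 3.7158 kWh/t

W = 3.7158 kWh/t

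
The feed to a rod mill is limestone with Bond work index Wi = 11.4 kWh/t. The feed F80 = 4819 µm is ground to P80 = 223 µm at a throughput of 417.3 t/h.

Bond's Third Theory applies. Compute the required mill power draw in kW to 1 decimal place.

P = 2500.4 kW

W = 10·Wi·(P80^(-½) − F80^(-½))
W = 10·11.4·(1/√223 − 1/√4819) = 10·11.4·(0.052560) = 5.9918 kWh/t
P_mill = W·ṁ = 5.9918·417.3 = 2500.4 kW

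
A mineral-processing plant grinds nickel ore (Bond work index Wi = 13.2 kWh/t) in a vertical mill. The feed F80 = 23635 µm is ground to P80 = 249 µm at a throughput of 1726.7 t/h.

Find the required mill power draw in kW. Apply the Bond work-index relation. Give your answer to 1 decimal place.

W = 10 Wi (P80^-0.5 − F80^-0.5)
W = 10·13.2·(1/√249 − 1/√23635) = 10·13.2·(0.056868) = 7.5065 kWh/t
P_mill = W·ṁ = 7.5065·1726.7 = 12961.6 kW

P = 12961.6 kW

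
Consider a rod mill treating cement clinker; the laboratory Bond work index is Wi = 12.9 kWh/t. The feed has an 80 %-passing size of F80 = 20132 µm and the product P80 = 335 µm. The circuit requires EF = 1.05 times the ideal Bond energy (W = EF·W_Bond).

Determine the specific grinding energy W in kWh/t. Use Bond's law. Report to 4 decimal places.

Bond:  W = 10 Wi (1/√P − 1/√F)
1/√335 = 0.054636;  1/√20132 = 0.007048
W = 10·12.9·(0.054636 − 0.007048) = 6.1389 kWh/t
W_actual = 1.05 × 6.1389 = 6.4458 kWh/t

W = 6.4458 kWh/t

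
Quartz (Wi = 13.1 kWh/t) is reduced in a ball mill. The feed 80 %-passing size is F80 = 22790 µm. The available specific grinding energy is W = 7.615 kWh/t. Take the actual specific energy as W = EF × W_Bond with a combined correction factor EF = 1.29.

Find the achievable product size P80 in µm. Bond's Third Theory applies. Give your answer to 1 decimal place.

W = 10 Wi (P80^-0.5 − F80^-0.5)
W_Bond = W / EF = 7.615 / 1.29 = 5.9031 kWh/t
⇒ 1/√P80 = W_Bond/(10·Wi) + 1/√F80
  = 5.9031/(10·13.1) + 1/√22790 = 0.045062 + 0.006624 = 0.051686
P80 = (1/0.051686)² = 19.3476² = 374.33 µm

P80 = 374.3 µm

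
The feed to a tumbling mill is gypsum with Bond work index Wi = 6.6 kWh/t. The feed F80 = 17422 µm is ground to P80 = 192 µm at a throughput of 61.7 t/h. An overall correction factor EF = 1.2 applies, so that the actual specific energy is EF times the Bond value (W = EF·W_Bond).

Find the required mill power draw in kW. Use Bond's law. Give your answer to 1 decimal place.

P = 315.6 kW

Bond: W = 10·Wi·(1/√P80 − 1/√F80)
W = 10·6.6·(1/√192 − 1/√17422) = 10·6.6·(0.064593) = 4.2631 kWh/t
Apply correction: 4.2631 × 1.2 = 5.1157 kWh/t
P = W·T = 5.1157·61.7 = 315.6 kW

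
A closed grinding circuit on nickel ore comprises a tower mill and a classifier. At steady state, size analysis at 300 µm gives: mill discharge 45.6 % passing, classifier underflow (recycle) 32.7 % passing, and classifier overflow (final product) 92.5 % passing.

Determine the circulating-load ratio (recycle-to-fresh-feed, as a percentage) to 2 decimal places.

CL = 363.57 %

Let r = R/F. Size balance at 300 µm:
(1+r)d = ru + o → r = (o−d)/(d−u)
r = (92.5 − 45.6)/(45.6 − 32.7) = 46.9/12.9 = 3.6357
CL = 100·r = 363.57 %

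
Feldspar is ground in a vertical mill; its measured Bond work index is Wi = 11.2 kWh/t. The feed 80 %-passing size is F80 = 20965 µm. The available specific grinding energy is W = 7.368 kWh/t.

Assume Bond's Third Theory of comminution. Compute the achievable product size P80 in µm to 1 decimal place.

P80 = 189.2 µm

W = 10·Wi·(P80^(-½) − F80^(-½))
⇒ 1/√P80 = W/(10·Wi) + 1/√F80
  = 7.3680/(10·11.2) + 1/√20965 = 0.065786 + 0.006906 = 0.072692
P80 = (1/0.072692)² = 13.7566² = 189.25 µm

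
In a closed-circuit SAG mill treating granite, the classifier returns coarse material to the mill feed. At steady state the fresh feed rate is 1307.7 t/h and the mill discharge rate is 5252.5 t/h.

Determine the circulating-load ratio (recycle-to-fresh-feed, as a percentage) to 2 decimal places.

Steady state: M = F + R.
R = M − F = 5252.5 − 1307.7 = 3944.8 t/h
CL = 100·R/F = 100·3944.8/1307.7 = 301.66 %

CL = 301.66 %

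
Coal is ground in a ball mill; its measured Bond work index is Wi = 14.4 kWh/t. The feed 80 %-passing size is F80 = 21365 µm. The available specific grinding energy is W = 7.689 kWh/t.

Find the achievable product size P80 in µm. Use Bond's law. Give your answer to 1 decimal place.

W = 10 Wi / √P80 − 10 Wi / √F80
1/√P80 = 1/√F80 + W/(10·Wi)
  = 7.6890/(10·14.4) + 1/√21365 = 0.053396 + 0.006841 = 0.060237
P80 = (1/0.060237)² = 16.6010² = 275.59 µm

P80 = 275.6 µm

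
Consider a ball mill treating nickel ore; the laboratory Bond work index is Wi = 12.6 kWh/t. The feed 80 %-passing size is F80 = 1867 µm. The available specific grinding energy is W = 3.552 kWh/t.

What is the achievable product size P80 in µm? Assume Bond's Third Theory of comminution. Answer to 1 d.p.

P80 = 379.5 µm

W_Bond = 10·Wi·(1/√P₈₀ − 1/√F₈₀)
P80^-0.5 = F80^-0.5 + W/(10 Wi)
  = 3.5520/(10·12.6) + 1/√1867 = 0.028190 + 0.023143 = 0.051334
P80 = (1/0.051334)² = 19.4803² = 379.48 µm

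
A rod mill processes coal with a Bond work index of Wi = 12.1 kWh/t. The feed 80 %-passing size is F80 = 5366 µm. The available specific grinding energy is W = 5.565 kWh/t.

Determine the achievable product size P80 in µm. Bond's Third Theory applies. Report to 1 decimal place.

W_Bond = 10·Wi·(1/√P₈₀ − 1/√F₈₀)
P80^-0.5 = F80^-0.5 + W/(10 Wi)
  = 5.5650/(10·12.1) + 1/√5366 = 0.045992 + 0.013651 = 0.059643
P80 = (1/0.059643)² = 16.7664² = 281.11 µm

P80 = 281.1 µm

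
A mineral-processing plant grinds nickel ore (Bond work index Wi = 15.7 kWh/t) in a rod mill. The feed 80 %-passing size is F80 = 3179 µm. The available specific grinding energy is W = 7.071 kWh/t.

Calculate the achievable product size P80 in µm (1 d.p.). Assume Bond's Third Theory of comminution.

W = 10·Wi·(P80^(-½) − F80^(-½))
P80^-0.5 = F80^-0.5 + W/(10 Wi)
  = 7.0710/(10·15.7) + 1/√3179 = 0.045038 + 0.017736 = 0.062774
P80 = (1/0.062774)² = 15.9301² = 253.77 µm

P80 = 253.8 µm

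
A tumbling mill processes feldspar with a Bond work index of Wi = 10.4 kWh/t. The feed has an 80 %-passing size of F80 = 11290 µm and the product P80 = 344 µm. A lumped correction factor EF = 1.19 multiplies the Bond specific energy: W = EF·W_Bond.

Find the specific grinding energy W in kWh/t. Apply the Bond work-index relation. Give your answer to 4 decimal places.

W = 5.5079 kWh/t

W = 10 Wi / √P80 − 10 Wi / √F80
1/√344 = 0.053916;  1/√11290 = 0.009411
W = 10·10.4·(0.053916 − 0.009411) = 4.6285 kWh/t
Apply correction: 4.6285 × 1.19 = 5.5079 kWh/t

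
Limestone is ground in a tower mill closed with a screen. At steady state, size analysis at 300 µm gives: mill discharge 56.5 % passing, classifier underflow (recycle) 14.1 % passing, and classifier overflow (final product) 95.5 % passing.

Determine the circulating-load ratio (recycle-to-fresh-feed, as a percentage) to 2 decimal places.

Two-product formula at 300 µm:
r = (o − d)/(d − u)
r = (95.5 − 56.5)/(56.5 − 14.1) = 39.0/42.4 = 0.9198
CL = 100·r = 91.98 %

CL = 91.98 %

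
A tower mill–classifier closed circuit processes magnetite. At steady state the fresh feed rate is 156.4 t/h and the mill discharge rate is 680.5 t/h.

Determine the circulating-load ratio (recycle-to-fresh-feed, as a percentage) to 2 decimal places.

CL = 335.10 %

M = F + R at steady state, so:
R = M − F = 680.5 − 156.4 = 524.1 t/h
CL = 100·R/F = 100·524.1/156.4 = 335.10 %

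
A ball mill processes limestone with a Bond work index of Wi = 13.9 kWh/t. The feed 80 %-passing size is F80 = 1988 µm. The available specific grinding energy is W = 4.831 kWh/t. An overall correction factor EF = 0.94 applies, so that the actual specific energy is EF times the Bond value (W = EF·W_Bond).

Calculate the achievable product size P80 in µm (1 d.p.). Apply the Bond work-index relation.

P80 = 283.4 µm

W = 10·Wi·[P80^(−½) − F80^(−½)]
W_Bond = W / EF = 4.831 / 0.94 = 5.1394 kWh/t
P80^-0.5 = F80^-0.5 + W_Bond/(10 Wi)
  = 5.1394/(10·13.9) + 1/√1988 = 0.036974 + 0.022428 = 0.059402
P80 = (1/0.059402)² = 16.8345² = 283.40 µm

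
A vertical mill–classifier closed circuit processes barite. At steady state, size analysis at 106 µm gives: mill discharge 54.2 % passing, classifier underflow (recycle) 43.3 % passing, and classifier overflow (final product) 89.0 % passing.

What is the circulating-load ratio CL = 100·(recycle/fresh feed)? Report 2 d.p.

CL = 319.27 %

Classifier node, passing 106 µm:
Fd + Rd = Ru + Fo ⇒ R/F = (o−d)/(d−u)
r = (89.0 − 54.2)/(54.2 − 43.3) = 34.8/10.9 = 3.1927
CL = 100·r = 319.27 %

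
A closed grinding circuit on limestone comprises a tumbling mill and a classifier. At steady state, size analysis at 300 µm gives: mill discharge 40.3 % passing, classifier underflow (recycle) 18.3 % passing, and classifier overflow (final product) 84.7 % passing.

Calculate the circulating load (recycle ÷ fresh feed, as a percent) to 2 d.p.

Classifier node, passing 300 µm:
r = (o − d)/(d − u)
r = (84.7 − 40.3)/(40.3 − 18.3) = 44.4/22.0 = 2.0182
CL = 100·r = 201.82 %

CL = 201.82 %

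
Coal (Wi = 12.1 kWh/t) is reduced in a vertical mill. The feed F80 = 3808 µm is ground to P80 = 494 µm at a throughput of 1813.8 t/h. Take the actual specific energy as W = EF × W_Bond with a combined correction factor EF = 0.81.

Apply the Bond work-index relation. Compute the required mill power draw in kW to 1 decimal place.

W = 10 Wi (P80^-0.5 − F80^-0.5)
W = 10·12.1·(1/√494 − 1/√3808) = 10·12.1·(0.028787) = 3.4832 kWh/t
Corrected W = EF·W_Bond = 0.81·3.4832 = 2.8214 kWh/t
Power = W × throughput = 2.8214 kWh/t × 1813.8 t/h = 5117.5 kW

P = 5117.5 kW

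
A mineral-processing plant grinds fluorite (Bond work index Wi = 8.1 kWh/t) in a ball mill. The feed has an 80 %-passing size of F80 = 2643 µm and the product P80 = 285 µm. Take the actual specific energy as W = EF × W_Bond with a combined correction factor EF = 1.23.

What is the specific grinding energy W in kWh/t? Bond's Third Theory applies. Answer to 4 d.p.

Bond:  W = 10 Wi (1/√P − 1/√F)
1/√285 = 0.059235;  1/√2643 = 0.019451
W = 10·8.1·(0.059235 − 0.019451) = 3.2225 kWh/t
Apply correction: 3.2225 × 1.23 = 3.9636 kWh/t

W = 3.9636 kWh/t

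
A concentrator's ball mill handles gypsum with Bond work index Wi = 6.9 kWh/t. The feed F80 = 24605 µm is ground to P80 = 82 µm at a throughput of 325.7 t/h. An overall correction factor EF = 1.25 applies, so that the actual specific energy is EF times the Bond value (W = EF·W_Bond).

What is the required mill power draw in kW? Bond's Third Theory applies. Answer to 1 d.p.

W_Bond = 10·Wi·(1/√P₈₀ − 1/√F₈₀)
W = 10·6.9·(1/√82 − 1/√24605) = 10·6.9·(0.104056) = 7.1799 kWh/t
W_actual = 1.25 × 7.1799 = 8.9749 kWh/t
P = W·T = 8.9749·325.7 = 2923.1 kW

P = 2923.1 kW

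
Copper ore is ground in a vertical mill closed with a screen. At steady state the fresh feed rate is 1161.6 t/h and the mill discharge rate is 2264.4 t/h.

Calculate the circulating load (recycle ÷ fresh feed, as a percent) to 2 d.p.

CL = 94.94 %

M = F + R at steady state, so:
R = M − F = 2264.4 − 1161.6 = 1102.8 t/h
CL = 100·R/F = 100·1102.8/1161.6 = 94.94 %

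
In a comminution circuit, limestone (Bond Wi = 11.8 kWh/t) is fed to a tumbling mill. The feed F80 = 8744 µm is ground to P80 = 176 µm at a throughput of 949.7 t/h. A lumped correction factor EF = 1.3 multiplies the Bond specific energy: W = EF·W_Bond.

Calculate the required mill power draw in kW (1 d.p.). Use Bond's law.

Bond:  W = 10 Wi (1/√P − 1/√F)
W = 10·11.8·(1/√176 − 1/√8744) = 10·11.8·(0.064684) = 7.6327 kWh/t
W_actual = 1.3 × 7.6327 = 9.9225 kWh/t
P = W·T = 9.9225·949.7 = 9423.4 kW

P = 9423.4 kW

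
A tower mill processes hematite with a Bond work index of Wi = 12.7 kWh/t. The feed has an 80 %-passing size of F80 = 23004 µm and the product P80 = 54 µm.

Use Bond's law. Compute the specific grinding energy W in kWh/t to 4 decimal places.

W = 16.4452 kWh/t

W = 10 Wi (P80^-0.5 − F80^-0.5)
1/√54 = 0.136083;  1/√23004 = 0.006593
W = 10·12.7·(0.136083 − 0.006593) = 16.4452 kWh/t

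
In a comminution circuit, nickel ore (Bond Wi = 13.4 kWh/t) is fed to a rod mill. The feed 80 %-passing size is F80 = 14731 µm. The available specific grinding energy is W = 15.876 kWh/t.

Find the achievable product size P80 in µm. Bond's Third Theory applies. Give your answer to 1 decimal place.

W = 10 Wi (P80^-0.5 − F80^-0.5)
⇒ 1/√P80 = W/(10·Wi) + 1/√F80
  = 15.8760/(10·13.4) + 1/√14731 = 0.118478 + 0.008239 = 0.126717
P80 = (1/0.126717)² = 7.8916² = 62.28 µm

P80 = 62.3 µm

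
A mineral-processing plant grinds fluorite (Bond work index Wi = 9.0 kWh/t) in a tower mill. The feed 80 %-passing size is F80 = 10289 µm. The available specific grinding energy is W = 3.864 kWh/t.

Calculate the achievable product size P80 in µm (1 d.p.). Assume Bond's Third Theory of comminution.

W = 10 Wi / √P80 − 10 Wi / √F80
P80^(−½) = W/(10 Wi) + F80^(−½)
  = 3.8640/(10·9.0) + 1/√10289 = 0.042933 + 0.009859 = 0.052792
P80 = (1/0.052792)² = 18.9423² = 358.81 µm

P80 = 358.8 µm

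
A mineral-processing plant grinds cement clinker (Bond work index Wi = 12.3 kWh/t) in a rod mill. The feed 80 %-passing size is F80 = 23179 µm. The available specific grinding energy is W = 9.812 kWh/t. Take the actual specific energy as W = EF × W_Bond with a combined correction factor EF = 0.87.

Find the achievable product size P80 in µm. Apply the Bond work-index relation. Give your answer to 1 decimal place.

W_Bond = 10·Wi·(1/√P₈₀ − 1/√F₈₀)
W_Bond = W / EF = 9.812 / 0.87 = 11.2782 kWh/t
⇒ 1/√P80 = W_Bond/(10 Wi) + 1/√F80
  = 11.2782/(10·12.3) + 1/√23179 = 0.091692 + 0.006568 = 0.098261
P80 = (1/0.098261)² = 10.1770² = 103.57 µm

P80 = 103.6 µm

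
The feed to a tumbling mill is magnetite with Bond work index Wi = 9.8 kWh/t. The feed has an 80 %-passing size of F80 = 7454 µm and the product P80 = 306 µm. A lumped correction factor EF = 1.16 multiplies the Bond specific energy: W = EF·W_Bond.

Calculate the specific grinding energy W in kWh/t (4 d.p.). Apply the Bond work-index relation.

W_Bond = 10·Wi·(1/√P₈₀ − 1/√F₈₀)
1/√306 = 0.057166;  1/√7454 = 0.011583
W = 10·9.8·(0.057166 − 0.011583) = 4.4672 kWh/t
Corrected W = EF·W_Bond = 1.16·4.4672 = 5.1819 kWh/t

W = 5.1819 kWh/t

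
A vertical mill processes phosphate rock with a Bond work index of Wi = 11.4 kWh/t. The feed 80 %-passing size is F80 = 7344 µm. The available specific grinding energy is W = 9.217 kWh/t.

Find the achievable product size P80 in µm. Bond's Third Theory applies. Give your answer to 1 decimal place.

W_Bond = 10·Wi·(1/√P₈₀ − 1/√F₈₀)
P80^(−½) = W/(10 Wi) + F80^(−½)
  = 9.2170/(10·11.4) + 1/√7344 = 0.080851 + 0.011669 = 0.092520
P80 = (1/0.092520)² = 10.8085² = 116.82 µm

P80 = 116.8 µm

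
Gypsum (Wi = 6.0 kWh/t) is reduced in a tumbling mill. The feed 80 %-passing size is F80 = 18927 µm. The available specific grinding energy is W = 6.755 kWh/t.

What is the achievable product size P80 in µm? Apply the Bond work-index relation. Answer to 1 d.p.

W = 10·Wi·[P80^(−½) − F80^(−½)]
⇒ 1/√P80 = W/(10·Wi) + 1/√F80
  = 6.7550/(10·6.0) + 1/√18927 = 0.112583 + 0.007269 = 0.119852
P80 = (1/0.119852)² = 8.3436² = 69.62 µm

P80 = 69.6 µm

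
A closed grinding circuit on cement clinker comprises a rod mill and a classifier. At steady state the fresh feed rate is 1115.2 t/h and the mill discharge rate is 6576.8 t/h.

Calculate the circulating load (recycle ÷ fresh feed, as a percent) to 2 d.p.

Steady state: M = F + R.
R = M − F = 6576.8 − 1115.2 = 5461.6 t/h
CL = 100·R/F = 100·5461.6/1115.2 = 489.74 %

CL = 489.74 %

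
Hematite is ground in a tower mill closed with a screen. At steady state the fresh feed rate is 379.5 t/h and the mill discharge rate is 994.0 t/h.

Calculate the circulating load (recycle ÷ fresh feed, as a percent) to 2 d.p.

CL = 161.92 %

M = F + R at steady state, so:
R = M − F = 994.0 − 379.5 = 614.5 t/h
CL = 100·R/F = 100·614.5/379.5 = 161.92 %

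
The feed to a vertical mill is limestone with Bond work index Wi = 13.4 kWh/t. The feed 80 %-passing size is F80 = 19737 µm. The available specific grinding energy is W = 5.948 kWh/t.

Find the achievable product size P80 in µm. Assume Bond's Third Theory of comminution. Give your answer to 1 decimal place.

P80 = 376.9 µm

Bond: W = 10·Wi·(1/√P80 − 1/√F80)
P80^-0.5 = F80^-0.5 + W/(10 Wi)
  = 5.9480/(10·13.4) + 1/√19737 = 0.044388 + 0.007118 = 0.051506
P80 = (1/0.051506)² = 19.4152² = 376.95 µm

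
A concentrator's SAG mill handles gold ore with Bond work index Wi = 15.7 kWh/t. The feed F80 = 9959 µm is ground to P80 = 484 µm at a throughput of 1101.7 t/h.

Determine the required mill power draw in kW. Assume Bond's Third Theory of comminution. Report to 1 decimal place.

P = 6128.9 kW

W = 10·Wi·(P80^(-½) − F80^(-½))
W = 10·15.7·(1/√484 − 1/√9959) = 10·15.7·(0.035434) = 5.5631 kWh/t
P_mill = W·ṁ = 5.5631·1101.7 = 6128.9 kW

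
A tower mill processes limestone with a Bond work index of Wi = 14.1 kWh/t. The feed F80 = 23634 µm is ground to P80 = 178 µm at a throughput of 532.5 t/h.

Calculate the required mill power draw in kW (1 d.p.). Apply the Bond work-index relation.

Bond:  W = 10 Wi (1/√P − 1/√F)
W = 10·14.1·(1/√178 − 1/√23634) = 10·14.1·(0.068448) = 9.6512 kWh/t
P = W·T = 9.6512·532.5 = 5139.3 kW

P = 5139.3 kW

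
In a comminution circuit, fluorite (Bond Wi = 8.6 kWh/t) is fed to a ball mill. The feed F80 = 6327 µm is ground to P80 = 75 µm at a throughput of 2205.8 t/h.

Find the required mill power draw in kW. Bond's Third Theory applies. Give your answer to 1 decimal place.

P = 19519.7 kW

W = 10·Wi·[P80^(−½) − F80^(−½)]
W = 10·8.6·(1/√75 − 1/√6327) = 10·8.6·(0.102898) = 8.8492 kWh/t
P = W·T = 8.8492·2205.8 = 19519.7 kW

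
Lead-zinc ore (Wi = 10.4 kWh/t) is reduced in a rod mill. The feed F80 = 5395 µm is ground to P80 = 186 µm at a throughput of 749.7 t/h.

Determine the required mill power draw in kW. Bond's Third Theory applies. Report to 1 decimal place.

P = 4655.4 kW

W = 10·Wi·(P80^(-½) − F80^(-½))
W = 10·10.4·(1/√186 − 1/√5395) = 10·10.4·(0.059709) = 6.2097 kWh/t
P = W·T = 6.2097·749.7 = 4655.4 kW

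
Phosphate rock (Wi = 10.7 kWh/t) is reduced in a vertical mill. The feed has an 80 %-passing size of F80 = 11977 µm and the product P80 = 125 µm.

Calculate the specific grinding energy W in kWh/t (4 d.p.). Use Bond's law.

W = 8.5927 kWh/t

Bond:  W = 10 Wi (1/√P − 1/√F)
1/√125 = 0.089443;  1/√11977 = 0.009137
W = 10·10.7·(0.089443 − 0.009137) = 8.5927 kWh/t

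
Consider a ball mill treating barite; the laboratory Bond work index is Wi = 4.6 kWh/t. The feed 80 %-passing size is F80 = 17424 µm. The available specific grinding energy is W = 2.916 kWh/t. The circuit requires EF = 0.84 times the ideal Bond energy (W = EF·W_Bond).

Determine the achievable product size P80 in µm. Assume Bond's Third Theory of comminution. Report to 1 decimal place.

P80 = 145.0 µm

W = 10 Wi (1/√P80 − 1/√F80)  [Bond]
W_Bond = W / EF = 2.916 / 0.84 = 3.4714 kWh/t
⇒ 1/√P80 = W_Bond/(10·Wi) + 1/√F80
  = 3.4714/(10·4.6) + 1/√17424 = 0.075466 + 0.007576 = 0.083042
P80 = (1/0.083042)² = 12.0422² = 145.01 µm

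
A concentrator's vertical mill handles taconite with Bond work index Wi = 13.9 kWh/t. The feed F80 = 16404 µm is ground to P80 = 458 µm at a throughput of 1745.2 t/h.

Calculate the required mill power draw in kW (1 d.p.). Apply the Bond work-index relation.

P = 9441.1 kW

W = 10 Wi (1/√P80 − 1/√F80)  [Bond]
W = 10·13.9·(1/√458 − 1/√16404) = 10·13.9·(0.038919) = 5.4098 kWh/t
Power = W × throughput = 5.4098 kWh/t × 1745.2 t/h = 9441.1 kW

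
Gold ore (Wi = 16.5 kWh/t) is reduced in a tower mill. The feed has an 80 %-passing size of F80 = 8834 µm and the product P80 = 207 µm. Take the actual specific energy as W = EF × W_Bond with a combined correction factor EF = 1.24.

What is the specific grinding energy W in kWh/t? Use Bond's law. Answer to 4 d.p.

W_Bond = 10·Wi·(1/√P₈₀ − 1/√F₈₀)
1/√207 = 0.069505;  1/√8834 = 0.010640
W = 10·16.5·(0.069505 − 0.010640) = 9.7128 kWh/t
Apply correction: 9.7128 × 1.24 = 12.0438 kWh/t

W = 12.0438 kWh/t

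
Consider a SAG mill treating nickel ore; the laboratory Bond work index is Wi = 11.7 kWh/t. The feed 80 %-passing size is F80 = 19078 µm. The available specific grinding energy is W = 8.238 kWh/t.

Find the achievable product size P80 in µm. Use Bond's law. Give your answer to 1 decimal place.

P80 = 165.8 µm

W = 10 Wi (1/√P80 − 1/√F80)  [Bond]
⇒ 1/√P80 = W/(10·Wi) + 1/√F80
  = 8.2380/(10·11.7) + 1/√19078 = 0.070410 + 0.007240 = 0.077650
P80 = (1/0.077650)² = 12.8783² = 165.85 µm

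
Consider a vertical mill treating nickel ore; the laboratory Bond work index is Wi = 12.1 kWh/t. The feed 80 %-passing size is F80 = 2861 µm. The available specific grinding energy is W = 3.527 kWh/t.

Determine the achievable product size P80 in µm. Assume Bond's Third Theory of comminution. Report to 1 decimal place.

P80 = 436.9 µm

W = 10·Wi·(P80^(-½) − F80^(-½))
P80^-0.5 = F80^-0.5 + W/(10 Wi)
  = 3.5270/(10·12.1) + 1/√2861 = 0.029149 + 0.018696 = 0.047844
P80 = (1/0.047844)² = 20.9011² = 436.85 µm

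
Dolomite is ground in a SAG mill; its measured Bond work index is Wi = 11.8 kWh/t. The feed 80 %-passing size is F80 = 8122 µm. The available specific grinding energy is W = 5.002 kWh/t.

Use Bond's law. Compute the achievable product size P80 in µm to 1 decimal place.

W_Bond = 10·Wi·(1/√P₈₀ − 1/√F₈₀)
1/√P80 = 1/√F80 + W/(10·Wi)
  = 5.0020/(10·11.8) + 1/√8122 = 0.042390 + 0.011096 = 0.053486
P80 = (1/0.053486)² = 18.6965² = 349.56 µm

P80 = 349.6 µm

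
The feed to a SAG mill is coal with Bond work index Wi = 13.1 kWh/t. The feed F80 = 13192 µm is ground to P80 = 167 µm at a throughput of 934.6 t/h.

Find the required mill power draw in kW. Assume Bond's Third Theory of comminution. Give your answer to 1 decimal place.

W = 10 Wi / √P80 − 10 Wi / √F80
W = 10·13.1·(1/√167 − 1/√13192) = 10·13.1·(0.068676) = 8.9965 kWh/t
Power = W × throughput = 8.9965 kWh/t × 934.6 t/h = 8408.2 kW

P = 8408.2 kW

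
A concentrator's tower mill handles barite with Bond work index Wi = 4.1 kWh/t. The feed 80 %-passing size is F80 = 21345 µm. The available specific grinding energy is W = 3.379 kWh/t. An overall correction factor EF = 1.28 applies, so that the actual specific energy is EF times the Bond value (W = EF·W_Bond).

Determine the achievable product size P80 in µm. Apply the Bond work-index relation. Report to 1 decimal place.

W = 10 Wi (P80^-0.5 − F80^-0.5)
W_Bond = W / EF = 3.379 / 1.28 = 2.6398 kWh/t
1/√P80 = 1/√F80 + W_Bond/(10·Wi)
  = 2.6398/(10·4.1) + 1/√21345 = 0.064386 + 0.006845 = 0.071231
P80 = (1/0.071231)² = 14.0388² = 197.09 µm

P80 = 197.1 µm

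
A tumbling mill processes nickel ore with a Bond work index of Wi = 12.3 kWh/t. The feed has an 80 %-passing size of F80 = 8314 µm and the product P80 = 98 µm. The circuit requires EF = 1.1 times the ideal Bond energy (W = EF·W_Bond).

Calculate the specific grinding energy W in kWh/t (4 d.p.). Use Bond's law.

W = 12.1835 kWh/t

W = 10 Wi (P80^-0.5 − F80^-0.5)
1/√98 = 0.101015;  1/√8314 = 0.010967
W = 10·12.3·(0.101015 − 0.010967) = 11.0759 kWh/t
W_actual = 1.1 × 11.0759 = 12.1835 kWh/t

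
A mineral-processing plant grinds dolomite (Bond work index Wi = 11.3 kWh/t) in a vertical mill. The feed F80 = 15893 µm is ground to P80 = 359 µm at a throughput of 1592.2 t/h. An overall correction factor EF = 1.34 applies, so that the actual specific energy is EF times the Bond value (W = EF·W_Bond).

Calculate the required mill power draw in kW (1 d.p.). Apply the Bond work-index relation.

P = 10811.9 kW

W = 10 Wi / √P80 − 10 Wi / √F80
W = 10·11.3·(1/√359 − 1/√15893) = 10·11.3·(0.044846) = 5.0676 kWh/t
W_actual = 1.34 × 5.0676 = 6.7905 kWh/t
P_mill = W·ṁ = 6.7905·1592.2 = 10811.9 kW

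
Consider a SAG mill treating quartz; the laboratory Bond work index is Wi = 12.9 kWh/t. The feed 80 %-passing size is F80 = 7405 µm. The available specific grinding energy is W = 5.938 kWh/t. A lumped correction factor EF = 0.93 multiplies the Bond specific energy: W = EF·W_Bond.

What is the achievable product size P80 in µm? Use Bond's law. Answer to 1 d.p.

P80 = 267.7 µm

W_Bond = 10·Wi·(1/√P₈₀ − 1/√F₈₀)
W_Bond = W / EF = 5.938 / 0.93 = 6.3849 kWh/t
⇒ 1/√P80 = W_Bond/(10 Wi) + 1/√F80
  = 6.3849/(10·12.9) + 1/√7405 = 0.049496 + 0.011621 = 0.061117
P80 = (1/0.061117)² = 16.3622² = 267.72 µm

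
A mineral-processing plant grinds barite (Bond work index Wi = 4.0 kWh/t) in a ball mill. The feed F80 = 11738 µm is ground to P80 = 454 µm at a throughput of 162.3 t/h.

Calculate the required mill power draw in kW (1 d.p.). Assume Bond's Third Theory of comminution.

Bond:  W = 10 Wi (1/√P − 1/√F)
W = 10·4.0·(1/√454 − 1/√11738) = 10·4.0·(0.037702) = 1.5081 kWh/t
Power = W × throughput = 1.5081 kWh/t × 162.3 t/h = 244.8 kW

P = 244.8 kW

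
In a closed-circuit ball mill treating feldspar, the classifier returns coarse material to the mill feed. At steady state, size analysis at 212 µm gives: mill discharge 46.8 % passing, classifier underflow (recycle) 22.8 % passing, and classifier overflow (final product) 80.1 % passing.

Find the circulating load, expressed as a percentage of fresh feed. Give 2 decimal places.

CL = 138.75 %

Mass balance on the −212 µm fraction:
(1+r)d = ru + o → r = (o−d)/(d−u)
r = (80.1 − 46.8)/(46.8 − 22.8) = 33.3/24.0 = 1.3875
CL = 100·r = 138.75 %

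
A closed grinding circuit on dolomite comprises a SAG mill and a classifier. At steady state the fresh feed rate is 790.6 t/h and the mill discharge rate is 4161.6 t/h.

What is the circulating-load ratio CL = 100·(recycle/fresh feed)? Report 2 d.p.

M = F + R at steady state, so:
R = M − F = 4161.6 − 790.6 = 3371.0 t/h
CL = 100·R/F = 100·3371.0/790.6 = 426.39 %

CL = 426.39 %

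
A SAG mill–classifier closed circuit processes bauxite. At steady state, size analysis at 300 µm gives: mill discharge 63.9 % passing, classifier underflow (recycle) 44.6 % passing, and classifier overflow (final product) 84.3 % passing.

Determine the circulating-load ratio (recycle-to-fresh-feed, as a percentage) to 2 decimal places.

CL = 105.70 %

Let r = R/F. Size balance at 300 µm:
Fd + Rd = Ru + Fo ⇒ R/F = (o−d)/(d−u)
r = (84.3 − 63.9)/(63.9 − 44.6) = 20.4/19.3 = 1.0570
CL = 100·r = 105.70 %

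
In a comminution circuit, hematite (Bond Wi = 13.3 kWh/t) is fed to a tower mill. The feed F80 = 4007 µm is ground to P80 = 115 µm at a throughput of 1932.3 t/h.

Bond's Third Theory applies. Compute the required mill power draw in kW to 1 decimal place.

W = 10·Wi·(P80^(-½) − F80^(-½))
W = 10·13.3·(1/√115 − 1/√4007) = 10·13.3·(0.077453) = 10.3012 kWh/t
P = W·T = 10.3012·1932.3 = 19905.1 kW

P = 19905.1 kW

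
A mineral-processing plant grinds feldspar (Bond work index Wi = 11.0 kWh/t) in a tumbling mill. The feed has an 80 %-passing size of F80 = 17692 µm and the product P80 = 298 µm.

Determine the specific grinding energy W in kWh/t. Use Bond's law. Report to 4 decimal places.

W = 10·Wi·(P80^(-½) − F80^(-½))
1/√298 = 0.057928;  1/√17692 = 0.007518
W = 10·11.0·(0.057928 − 0.007518) = 5.5451 kWh/t

W = 5.5451 kWh/t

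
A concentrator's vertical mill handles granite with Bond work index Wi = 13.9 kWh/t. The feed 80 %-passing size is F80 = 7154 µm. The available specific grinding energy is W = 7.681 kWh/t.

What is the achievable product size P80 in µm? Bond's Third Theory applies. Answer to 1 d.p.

W = 10·Wi·(P80^(-½) − F80^(-½))
⇒ 1/√P80 = W/(10·Wi) + 1/√F80
  = 7.6810/(10·13.9) + 1/√7154 = 0.055259 + 0.011823 = 0.067082
P80 = (1/0.067082)² = 14.9071² = 222.22 µm

P80 = 222.2 µm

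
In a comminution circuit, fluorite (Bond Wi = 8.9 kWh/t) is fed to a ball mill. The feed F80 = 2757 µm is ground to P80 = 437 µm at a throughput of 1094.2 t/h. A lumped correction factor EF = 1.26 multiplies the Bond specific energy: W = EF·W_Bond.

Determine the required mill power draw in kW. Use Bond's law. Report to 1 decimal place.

Bond: W = 10·Wi·(1/√P80 − 1/√F80)
W = 10·8.9·(1/√437 − 1/√2757) = 10·8.9·(0.028791) = 2.5624 kWh/t
Apply correction: 2.5624 × 1.26 = 3.2287 kWh/t
Mill draw = 3.2287 × 1094.2 = 3532.8 kW

P = 3532.8 kW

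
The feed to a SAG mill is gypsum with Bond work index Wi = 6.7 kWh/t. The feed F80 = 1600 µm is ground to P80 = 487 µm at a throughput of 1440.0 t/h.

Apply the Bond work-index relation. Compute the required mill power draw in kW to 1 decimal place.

W = 10·Wi·(P80^(-½) − F80^(-½))
W = 10·6.7·(1/√487 − 1/√1600) = 10·6.7·(0.020314) = 1.3611 kWh/t
P = W·T = 1.3611·1440.0 = 1959.9 kW

P = 1959.9 kW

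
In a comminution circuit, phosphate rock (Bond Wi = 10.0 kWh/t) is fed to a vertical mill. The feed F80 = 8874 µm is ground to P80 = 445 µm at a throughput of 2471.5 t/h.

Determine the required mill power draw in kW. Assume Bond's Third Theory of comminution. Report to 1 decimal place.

P = 9092.4 kW

W = 10 Wi / √P80 − 10 Wi / √F80
W = 10·10.0·(1/√445 − 1/√8874) = 10·10.0·(0.036789) = 3.6789 kWh/t
P = W·T = 3.6789·2471.5 = 9092.4 kW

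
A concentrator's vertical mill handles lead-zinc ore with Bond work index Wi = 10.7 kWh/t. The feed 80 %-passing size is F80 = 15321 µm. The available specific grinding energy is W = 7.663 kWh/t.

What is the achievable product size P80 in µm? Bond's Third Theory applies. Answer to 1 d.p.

Bond: W = 10·Wi·(1/√P80 − 1/√F80)
P80^-0.5 = F80^-0.5 + W/(10 Wi)
  = 7.6630/(10·10.7) + 1/√15321 = 0.071617 + 0.008079 = 0.079696
P80 = (1/0.079696)² = 12.5477² = 157.45 µm

P80 = 157.4 µm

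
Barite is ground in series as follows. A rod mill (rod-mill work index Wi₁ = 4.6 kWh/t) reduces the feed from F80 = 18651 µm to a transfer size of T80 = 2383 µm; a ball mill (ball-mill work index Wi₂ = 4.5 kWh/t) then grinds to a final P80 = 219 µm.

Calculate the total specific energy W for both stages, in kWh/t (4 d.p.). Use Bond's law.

W = 2.7245 kWh/t

Bond:  W = 10 Wi (1/√P − 1/√F)
Stage 1 (18651→2383 µm, Wi₁=4.6): W₁ = 10·4.6·(0.020485 − 0.007322) = 0.6055 kWh/t
Stage 2 (2383→219 µm, Wi₂=4.5): W₂ = 10·4.5·(0.067574 − 0.020485) = 2.1190 kWh/t
W = W₁ + W₂ = 0.6055 + 2.1190 = 2.7245 kWh/t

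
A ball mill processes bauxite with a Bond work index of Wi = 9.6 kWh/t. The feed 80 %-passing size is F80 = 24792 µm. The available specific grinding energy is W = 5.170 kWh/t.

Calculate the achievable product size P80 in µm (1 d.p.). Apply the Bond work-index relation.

P80 = 275.9 µm

W = 10 Wi (1/√P80 − 1/√F80)  [Bond]
⇒ 1/√P80 = W/(10·Wi) + 1/√F80
  = 5.1700/(10·9.6) + 1/√24792 = 0.053854 + 0.006351 = 0.060205
P80 = (1/0.060205)² = 16.6099² = 275.89 µm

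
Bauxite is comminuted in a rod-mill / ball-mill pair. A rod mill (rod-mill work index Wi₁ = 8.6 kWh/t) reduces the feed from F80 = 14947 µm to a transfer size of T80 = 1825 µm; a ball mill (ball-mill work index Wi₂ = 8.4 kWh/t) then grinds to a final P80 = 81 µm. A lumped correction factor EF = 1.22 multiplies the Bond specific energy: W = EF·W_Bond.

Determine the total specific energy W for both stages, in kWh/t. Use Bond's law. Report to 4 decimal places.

W = 10.5856 kWh/t

W = 10 Wi / √P80 − 10 Wi / √F80
Stage 1 (14947→1825 µm, Wi₁=8.6): W₁ = 10·8.6·(0.023408 − 0.008179) = 1.3097 kWh/t
Stage 2 (1825→81 µm, Wi₂=8.4): W₂ = 10·8.4·(0.111111 − 0.023408) = 7.3670 kWh/t
W = W₁ + W₂ = 1.3097 + 7.3670 = 8.6767 kWh/t
Corrected W = EF·W_Bond = 1.22·8.6767 = 10.5856 kWh/t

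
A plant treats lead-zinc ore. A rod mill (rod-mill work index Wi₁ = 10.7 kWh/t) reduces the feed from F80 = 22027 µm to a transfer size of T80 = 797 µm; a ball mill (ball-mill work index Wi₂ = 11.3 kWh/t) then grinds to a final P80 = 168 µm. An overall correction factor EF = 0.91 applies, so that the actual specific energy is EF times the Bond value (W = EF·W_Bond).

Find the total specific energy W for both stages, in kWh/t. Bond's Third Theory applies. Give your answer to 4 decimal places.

W = 10·Wi·[P80^(−½) − F80^(−½)]
Stage 1 (22027→797 µm, Wi₁=10.7): W₁ = 10·10.7·(0.035422 − 0.006738) = 3.0692 kWh/t
Stage 2 (797→168 µm, Wi₂=11.3): W₂ = 10·11.3·(0.077152 − 0.035422) = 4.7155 kWh/t
W = W₁ + W₂ = 3.0692 + 4.7155 = 7.7847 kWh/t
Corrected W = EF·W_Bond = 0.91·7.7847 = 7.0840 kWh/t

W = 7.0840 kWh/t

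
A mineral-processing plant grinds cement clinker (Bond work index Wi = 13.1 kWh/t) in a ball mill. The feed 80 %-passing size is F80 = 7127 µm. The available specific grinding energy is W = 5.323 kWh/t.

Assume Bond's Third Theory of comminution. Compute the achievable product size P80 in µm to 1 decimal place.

Bond:  W = 10 Wi (1/√P − 1/√F)
P80^-0.5 = F80^-0.5 + W/(10 Wi)
  = 5.3230/(10·13.1) + 1/√7127 = 0.040634 + 0.011845 = 0.052479
P80 = (1/0.052479)² = 19.0553² = 363.10 µm

P80 = 363.1 µm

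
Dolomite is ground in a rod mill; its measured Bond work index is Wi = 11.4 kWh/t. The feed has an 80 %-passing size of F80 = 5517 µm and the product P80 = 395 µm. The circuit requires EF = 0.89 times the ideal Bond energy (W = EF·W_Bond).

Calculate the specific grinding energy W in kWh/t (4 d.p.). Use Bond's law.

W = 10 Wi (P80^-0.5 − F80^-0.5)
1/√395 = 0.050315;  1/√5517 = 0.013463
W = 10·11.4·(0.050315 − 0.013463) = 4.2012 kWh/t
W_actual = 0.89 × 4.2012 = 3.7390 kWh/t

W = 3.7390 kWh/t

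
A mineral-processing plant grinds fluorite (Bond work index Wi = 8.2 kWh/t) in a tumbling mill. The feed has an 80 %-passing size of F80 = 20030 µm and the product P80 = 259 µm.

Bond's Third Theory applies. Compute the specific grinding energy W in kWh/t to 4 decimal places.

W = 10 Wi (1/√P80 − 1/√F80)  [Bond]
1/√259 = 0.062137;  1/√20030 = 0.007066
W = 10·8.2·(0.062137 − 0.007066) = 4.5158 kWh/t

W = 4.5158 kWh/t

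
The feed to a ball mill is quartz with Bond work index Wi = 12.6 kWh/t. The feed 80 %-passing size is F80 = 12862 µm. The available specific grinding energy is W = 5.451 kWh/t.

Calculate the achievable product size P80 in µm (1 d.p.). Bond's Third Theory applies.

P80 = 368.7 µm

Bond: W = 10·Wi·(1/√P80 − 1/√F80)
⇒ 1/√P80 = W/(10 Wi) + 1/√F80
  = 5.4510/(10·12.6) + 1/√12862 = 0.043262 + 0.008818 = 0.052079
P80 = (1/0.052079)² = 19.2014² = 368.70 µm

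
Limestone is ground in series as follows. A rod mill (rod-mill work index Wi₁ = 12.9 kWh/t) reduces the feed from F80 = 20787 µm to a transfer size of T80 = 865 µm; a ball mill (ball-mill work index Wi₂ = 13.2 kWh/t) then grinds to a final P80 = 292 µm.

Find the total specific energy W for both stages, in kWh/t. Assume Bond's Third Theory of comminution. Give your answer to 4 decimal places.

W_Bond = 10·Wi·(1/√P₈₀ − 1/√F₈₀)
Stage 1 (20787→865 µm, Wi₁=12.9): W₁ = 10·12.9·(0.034001 − 0.006936) = 3.4914 kWh/t
Stage 2 (865→292 µm, Wi₂=13.2): W₂ = 10·13.2·(0.058521 − 0.034001) = 3.2366 kWh/t
W = W₁ + W₂ = 3.4914 + 3.2366 = 6.7280 kWh/t

W = 6.7280 kWh/t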